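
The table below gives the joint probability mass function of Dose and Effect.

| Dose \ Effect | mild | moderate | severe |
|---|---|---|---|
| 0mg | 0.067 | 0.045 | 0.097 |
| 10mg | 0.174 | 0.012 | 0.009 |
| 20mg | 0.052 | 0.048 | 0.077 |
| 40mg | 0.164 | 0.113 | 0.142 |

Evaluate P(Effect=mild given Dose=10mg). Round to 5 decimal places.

P(Dose=10mg) = 0.174 + 0.012 + 0.009 = 0.195.
P(Effect=mild | Dose=10mg) = 0.174/0.195 = 0.89231.

0.89231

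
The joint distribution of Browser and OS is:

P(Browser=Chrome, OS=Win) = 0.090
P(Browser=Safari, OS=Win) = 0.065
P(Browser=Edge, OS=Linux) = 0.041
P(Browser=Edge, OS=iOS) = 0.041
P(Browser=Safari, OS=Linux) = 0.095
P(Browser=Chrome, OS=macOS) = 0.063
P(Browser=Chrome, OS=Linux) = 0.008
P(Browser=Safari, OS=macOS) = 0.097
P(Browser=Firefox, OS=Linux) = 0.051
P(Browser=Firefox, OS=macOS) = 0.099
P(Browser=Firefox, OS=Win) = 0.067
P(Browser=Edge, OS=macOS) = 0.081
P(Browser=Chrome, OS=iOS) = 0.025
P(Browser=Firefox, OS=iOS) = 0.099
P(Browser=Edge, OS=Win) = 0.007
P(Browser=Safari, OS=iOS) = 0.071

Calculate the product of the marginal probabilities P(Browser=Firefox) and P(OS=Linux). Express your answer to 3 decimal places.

P(Browser=Firefox) = 0.067 + 0.099 + 0.051 + 0.099 = 0.316.
P(OS=Linux) = 0.008 + 0.051 + 0.095 + 0.041 = 0.195.
Product: 0.316 × 0.195 = 0.062.

0.062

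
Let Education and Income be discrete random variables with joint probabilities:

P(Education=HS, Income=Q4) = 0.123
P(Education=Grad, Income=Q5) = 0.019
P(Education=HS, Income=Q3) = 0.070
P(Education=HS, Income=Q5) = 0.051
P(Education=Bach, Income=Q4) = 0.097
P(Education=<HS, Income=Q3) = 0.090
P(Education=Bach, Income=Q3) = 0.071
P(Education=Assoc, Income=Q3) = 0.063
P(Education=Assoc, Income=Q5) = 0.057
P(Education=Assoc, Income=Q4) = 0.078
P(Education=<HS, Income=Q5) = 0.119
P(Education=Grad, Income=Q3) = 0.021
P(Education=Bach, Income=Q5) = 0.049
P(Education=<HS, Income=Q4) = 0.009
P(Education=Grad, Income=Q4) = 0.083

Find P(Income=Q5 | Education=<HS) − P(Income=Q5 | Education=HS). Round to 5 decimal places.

0.33686

P(Education=<HS) = 0.090 + 0.009 + 0.119 = 0.218; P(Income=Q5 | Education=<HS) = 0.119/0.218 = 0.545872.
P(Education=HS) = 0.070 + 0.123 + 0.051 = 0.244; P(Income=Q5 | Education=HS) = 0.051/0.244 = 0.209016.
Difference = 0.33686.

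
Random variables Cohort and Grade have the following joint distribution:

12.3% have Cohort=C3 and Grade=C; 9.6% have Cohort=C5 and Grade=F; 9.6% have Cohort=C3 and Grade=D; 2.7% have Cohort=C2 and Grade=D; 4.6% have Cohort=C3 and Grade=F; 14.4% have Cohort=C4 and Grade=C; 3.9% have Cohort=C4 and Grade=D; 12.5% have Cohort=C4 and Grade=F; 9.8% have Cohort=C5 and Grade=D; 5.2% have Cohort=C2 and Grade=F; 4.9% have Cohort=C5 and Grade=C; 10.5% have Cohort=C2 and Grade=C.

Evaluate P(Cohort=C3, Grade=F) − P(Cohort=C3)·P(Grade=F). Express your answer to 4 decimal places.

-0.0385

P(Cohort=C3) = 0.123 + 0.096 + 0.046 = 0.265.
P(Grade=F) = 0.052 + 0.046 + 0.125 + 0.096 = 0.319.
P(Cohort=C3, Grade=F) − P(Cohort=C3)P(Grade=F) = 0.046 − 0.265×0.319 = -0.0385.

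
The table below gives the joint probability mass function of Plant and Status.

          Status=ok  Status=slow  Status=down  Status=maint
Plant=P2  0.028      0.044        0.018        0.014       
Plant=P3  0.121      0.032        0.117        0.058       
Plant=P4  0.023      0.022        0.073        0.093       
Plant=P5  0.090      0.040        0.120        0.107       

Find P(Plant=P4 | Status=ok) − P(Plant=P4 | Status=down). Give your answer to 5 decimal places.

P(Status=ok) = 0.028 + 0.121 + 0.023 + 0.090 = 0.262; P(Plant=P4 | Status=ok) = 0.023/0.262 = 0.087786.
P(Status=down) = 0.018 + 0.117 + 0.073 + 0.120 = 0.328; P(Plant=P4 | Status=down) = 0.073/0.328 = 0.222561.
Difference = -0.13477.

-0.13477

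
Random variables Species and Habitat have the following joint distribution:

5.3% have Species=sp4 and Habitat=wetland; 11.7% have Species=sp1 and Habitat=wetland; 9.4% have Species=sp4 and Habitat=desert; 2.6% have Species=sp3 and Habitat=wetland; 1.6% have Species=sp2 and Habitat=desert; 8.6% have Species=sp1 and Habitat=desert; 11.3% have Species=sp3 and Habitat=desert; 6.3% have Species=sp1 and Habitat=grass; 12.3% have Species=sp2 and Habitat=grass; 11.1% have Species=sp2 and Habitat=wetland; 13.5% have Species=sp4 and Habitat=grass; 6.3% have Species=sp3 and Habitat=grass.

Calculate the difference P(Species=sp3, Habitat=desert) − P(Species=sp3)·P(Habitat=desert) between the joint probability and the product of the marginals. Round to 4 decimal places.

P(Species=sp3) = 0.063 + 0.026 + 0.113 = 0.202.
P(Habitat=desert) = 0.086 + 0.016 + 0.113 + 0.094 = 0.309.
P(Species=sp3, Habitat=desert) − P(Species=sp3)P(Habitat=desert) = 0.113 − 0.202×0.309 = 0.0506.

0.0506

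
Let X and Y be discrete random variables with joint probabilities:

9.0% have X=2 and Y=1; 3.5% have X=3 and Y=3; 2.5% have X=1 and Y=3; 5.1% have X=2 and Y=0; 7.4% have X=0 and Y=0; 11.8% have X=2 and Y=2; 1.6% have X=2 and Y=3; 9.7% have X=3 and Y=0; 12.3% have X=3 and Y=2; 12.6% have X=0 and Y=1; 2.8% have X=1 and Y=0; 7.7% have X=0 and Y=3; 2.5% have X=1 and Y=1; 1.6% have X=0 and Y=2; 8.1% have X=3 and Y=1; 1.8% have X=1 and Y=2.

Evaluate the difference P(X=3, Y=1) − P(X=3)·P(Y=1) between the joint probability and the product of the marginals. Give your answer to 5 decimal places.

P(X=3) = 0.097 + 0.081 + 0.123 + 0.035 = 0.336.
P(Y=1) = 0.126 + 0.025 + 0.090 + 0.081 = 0.322.
P(X=3, Y=1) − P(X=3)P(Y=1) = 0.081 − 0.336×0.322 = -0.02719.

-0.02719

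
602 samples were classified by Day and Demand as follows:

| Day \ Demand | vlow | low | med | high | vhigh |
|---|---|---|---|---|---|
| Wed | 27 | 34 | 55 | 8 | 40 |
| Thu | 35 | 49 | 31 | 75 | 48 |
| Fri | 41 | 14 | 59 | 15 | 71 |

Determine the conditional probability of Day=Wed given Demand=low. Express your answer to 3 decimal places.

0.351

Total with Demand=low: 34 + 49 + 14 = 97.
P(Day=Wed | Demand=low) = 34/97 = 0.351.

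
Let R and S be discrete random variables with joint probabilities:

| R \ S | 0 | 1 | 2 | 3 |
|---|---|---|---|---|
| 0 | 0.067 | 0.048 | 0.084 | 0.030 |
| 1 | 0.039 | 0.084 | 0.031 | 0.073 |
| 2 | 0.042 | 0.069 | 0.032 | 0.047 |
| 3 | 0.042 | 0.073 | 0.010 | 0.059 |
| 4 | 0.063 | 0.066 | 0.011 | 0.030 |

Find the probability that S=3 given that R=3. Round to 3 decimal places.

P(R=3) = 0.042 + 0.073 + 0.010 + 0.059 = 0.184.
P(S=3 | R=3) = 0.059/0.184 = 0.321.

0.321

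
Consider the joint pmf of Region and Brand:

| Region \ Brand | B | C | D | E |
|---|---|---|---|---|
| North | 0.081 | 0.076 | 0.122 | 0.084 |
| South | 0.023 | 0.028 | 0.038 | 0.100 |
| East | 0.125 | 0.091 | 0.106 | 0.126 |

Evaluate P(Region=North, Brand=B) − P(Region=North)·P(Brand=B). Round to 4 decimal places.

P(Region=North) = 0.081 + 0.076 + 0.122 + 0.084 = 0.363.
P(Brand=B) = 0.081 + 0.023 + 0.125 = 0.229.
P(Region=North, Brand=B) − P(Region=North)P(Brand=B) = 0.081 − 0.363×0.229 = -0.0021.

-0.0021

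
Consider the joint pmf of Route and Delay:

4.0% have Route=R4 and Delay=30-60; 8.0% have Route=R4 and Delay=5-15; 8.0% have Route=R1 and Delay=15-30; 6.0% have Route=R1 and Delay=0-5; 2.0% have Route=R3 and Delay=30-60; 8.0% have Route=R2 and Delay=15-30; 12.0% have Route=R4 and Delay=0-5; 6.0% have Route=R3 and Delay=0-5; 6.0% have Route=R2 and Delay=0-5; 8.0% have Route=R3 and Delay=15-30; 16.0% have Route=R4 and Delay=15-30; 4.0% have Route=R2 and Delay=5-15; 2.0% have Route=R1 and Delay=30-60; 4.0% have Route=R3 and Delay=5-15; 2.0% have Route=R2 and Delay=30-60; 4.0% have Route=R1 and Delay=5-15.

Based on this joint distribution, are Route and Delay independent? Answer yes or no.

Every cell satisfies P(Route,Delay) = P(Route)·P(Delay). For instance P(Route=R3) = 0.200, P(Delay=0-5) = 0.300, and 0.200×0.300 = 0.060 matches the joint entry. So Route and Delay are independent.

yes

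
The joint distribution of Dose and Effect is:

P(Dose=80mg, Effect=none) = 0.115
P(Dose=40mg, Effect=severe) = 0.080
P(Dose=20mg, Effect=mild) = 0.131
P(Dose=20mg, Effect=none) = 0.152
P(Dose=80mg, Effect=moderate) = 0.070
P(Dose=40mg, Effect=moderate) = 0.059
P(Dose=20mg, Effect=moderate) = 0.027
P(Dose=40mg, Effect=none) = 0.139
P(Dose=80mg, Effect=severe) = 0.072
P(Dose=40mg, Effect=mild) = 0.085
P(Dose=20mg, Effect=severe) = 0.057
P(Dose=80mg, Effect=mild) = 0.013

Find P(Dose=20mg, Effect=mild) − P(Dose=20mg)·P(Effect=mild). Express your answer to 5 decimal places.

0.04696

P(Dose=20mg) = 0.152 + 0.131 + 0.027 + 0.057 = 0.367.
P(Effect=mild) = 0.131 + 0.085 + 0.013 = 0.229.
P(Dose=20mg, Effect=mild) − P(Dose=20mg)P(Effect=mild) = 0.131 − 0.367×0.229 = 0.04696.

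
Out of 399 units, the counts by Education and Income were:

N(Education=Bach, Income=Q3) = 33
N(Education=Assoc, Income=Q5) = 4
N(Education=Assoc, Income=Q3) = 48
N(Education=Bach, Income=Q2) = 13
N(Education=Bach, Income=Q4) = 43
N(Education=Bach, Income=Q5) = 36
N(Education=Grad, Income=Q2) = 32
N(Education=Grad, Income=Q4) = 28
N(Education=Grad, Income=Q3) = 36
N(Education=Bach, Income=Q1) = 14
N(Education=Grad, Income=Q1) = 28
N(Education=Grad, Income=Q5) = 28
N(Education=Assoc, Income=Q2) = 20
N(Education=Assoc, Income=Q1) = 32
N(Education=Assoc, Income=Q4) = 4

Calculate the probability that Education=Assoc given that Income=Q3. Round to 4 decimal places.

0.4103

Total with Income=Q3: 48 + 33 + 36 = 117.
P(Education=Assoc | Income=Q3) = 48/117 = 0.4103.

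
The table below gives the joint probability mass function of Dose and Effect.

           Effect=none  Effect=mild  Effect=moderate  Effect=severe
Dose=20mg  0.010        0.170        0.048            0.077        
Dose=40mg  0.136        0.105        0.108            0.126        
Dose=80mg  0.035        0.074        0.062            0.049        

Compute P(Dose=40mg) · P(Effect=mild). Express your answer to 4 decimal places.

P(Dose=40mg) = 0.136 + 0.105 + 0.108 + 0.126 = 0.475.
P(Effect=mild) = 0.170 + 0.105 + 0.074 = 0.349.
Product: 0.475 × 0.349 = 0.1658.

0.1658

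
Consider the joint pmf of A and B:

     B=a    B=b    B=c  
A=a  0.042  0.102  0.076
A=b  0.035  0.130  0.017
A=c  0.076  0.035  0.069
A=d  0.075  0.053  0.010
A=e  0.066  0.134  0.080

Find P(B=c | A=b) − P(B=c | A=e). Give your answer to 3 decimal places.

-0.192

P(A=b) = 0.035 + 0.130 + 0.017 = 0.182; P(B=c | A=b) = 0.017/0.182 = 0.0934.
P(A=e) = 0.066 + 0.134 + 0.080 = 0.280; P(B=c | A=e) = 0.080/0.280 = 0.2857.
Difference = -0.192.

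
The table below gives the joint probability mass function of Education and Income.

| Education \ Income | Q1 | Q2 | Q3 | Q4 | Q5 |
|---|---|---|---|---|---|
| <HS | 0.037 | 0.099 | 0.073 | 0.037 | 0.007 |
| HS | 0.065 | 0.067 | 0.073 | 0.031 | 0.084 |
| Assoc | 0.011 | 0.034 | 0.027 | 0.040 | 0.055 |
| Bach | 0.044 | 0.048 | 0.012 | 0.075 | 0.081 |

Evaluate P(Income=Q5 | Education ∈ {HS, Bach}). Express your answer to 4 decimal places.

0.2845

P(Education=HS) = 0.065 + 0.067 + 0.073 + 0.031 + 0.084 = 0.320.
P(Education=Bach) = 0.044 + 0.048 + 0.012 + 0.075 + 0.081 = 0.260.
P(Education ∈ {HS, Bach}) = 0.320 + 0.260 = 0.580; P(Income=Q5, Education ∈ {HS, Bach}) = 0.084 + 0.081 = 0.165.
P(Income=Q5 | Education ∈ {HS, Bach}) = 0.165/0.580 = 0.2845.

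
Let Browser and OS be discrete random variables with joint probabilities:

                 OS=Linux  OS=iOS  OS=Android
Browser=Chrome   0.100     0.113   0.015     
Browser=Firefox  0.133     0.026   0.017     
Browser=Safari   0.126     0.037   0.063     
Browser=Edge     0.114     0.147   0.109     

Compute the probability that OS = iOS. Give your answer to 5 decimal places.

0.32300

P(OS=iOS) = 0.113 + 0.026 + 0.037 + 0.147 = 0.323.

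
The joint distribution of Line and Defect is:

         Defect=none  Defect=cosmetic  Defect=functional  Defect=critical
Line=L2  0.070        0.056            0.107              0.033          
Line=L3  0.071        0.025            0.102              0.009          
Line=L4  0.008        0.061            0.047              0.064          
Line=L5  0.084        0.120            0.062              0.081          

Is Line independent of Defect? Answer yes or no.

no

P(Line=L5) = 0.347 and P(Defect=functional) = 0.318, so their product is 0.11035, but P(Line=L5, Defect=functional) = 0.062. Since these differ, Line and Defect are not independent.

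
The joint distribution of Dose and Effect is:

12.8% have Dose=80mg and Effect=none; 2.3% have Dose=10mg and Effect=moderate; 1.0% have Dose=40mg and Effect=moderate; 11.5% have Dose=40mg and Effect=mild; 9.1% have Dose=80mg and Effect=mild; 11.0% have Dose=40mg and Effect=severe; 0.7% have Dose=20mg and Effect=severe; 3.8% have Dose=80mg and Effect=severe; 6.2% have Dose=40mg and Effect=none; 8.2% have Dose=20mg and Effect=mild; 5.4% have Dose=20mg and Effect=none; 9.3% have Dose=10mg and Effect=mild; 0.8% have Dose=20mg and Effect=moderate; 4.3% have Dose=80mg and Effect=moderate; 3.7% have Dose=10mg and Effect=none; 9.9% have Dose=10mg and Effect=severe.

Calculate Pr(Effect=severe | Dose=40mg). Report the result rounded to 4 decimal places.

0.3704

P(Dose=40mg) = 0.062 + 0.115 + 0.010 + 0.110 = 0.297.
P(Effect=severe | Dose=40mg) = 0.110/0.297 = 0.3704.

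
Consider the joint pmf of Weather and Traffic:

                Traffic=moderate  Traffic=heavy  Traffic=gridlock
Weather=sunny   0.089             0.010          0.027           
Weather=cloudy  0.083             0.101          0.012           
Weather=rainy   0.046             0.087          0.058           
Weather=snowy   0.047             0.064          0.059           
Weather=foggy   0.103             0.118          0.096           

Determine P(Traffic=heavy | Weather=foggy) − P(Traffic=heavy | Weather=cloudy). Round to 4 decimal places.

-0.1431

P(Weather=foggy) = 0.103 + 0.118 + 0.096 = 0.317; P(Traffic=heavy | Weather=foggy) = 0.118/0.317 = 0.37224.
P(Weather=cloudy) = 0.083 + 0.101 + 0.012 = 0.196; P(Traffic=heavy | Weather=cloudy) = 0.101/0.196 = 0.51531.
Difference = -0.1431.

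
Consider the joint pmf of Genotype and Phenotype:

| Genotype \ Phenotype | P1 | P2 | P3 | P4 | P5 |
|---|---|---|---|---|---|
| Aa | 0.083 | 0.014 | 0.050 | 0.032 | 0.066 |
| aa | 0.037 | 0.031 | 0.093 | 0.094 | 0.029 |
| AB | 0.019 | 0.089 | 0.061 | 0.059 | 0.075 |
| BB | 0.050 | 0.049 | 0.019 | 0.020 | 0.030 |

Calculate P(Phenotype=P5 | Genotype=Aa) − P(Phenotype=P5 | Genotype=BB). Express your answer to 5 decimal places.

P(Genotype=Aa) = 0.083 + 0.014 + 0.050 + 0.032 + 0.066 = 0.245; P(Phenotype=P5 | Genotype=Aa) = 0.066/0.245 = 0.269388.
P(Genotype=BB) = 0.050 + 0.049 + 0.019 + 0.020 + 0.030 = 0.168; P(Phenotype=P5 | Genotype=BB) = 0.030/0.168 = 0.178571.
Difference = 0.09082.

0.09082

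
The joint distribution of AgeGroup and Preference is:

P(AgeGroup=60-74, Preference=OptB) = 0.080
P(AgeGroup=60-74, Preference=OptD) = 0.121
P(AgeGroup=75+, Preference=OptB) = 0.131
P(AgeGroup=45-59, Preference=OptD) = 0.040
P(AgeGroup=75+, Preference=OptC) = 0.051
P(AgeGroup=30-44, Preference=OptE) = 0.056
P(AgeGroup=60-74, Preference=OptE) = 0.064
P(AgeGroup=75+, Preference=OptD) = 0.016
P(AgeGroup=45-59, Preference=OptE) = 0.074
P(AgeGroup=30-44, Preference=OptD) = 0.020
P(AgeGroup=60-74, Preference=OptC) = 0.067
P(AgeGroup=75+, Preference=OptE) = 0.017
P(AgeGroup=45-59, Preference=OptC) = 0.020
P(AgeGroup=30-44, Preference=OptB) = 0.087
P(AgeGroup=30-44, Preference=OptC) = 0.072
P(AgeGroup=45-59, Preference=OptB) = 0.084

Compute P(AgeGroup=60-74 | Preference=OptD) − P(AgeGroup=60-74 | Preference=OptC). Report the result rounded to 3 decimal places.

P(Preference=OptD) = 0.020 + 0.040 + 0.121 + 0.016 = 0.197; P(AgeGroup=60-74 | Preference=OptD) = 0.121/0.197 = 0.6142.
P(Preference=OptC) = 0.072 + 0.020 + 0.067 + 0.051 = 0.210; P(AgeGroup=60-74 | Preference=OptC) = 0.067/0.210 = 0.3190.
Difference = 0.295.

0.295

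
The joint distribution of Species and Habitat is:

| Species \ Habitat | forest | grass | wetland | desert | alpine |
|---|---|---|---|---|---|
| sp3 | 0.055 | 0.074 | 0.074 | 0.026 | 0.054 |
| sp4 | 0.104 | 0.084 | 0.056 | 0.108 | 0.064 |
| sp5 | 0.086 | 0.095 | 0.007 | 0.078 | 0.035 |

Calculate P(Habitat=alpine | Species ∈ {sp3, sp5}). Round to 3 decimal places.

0.152

P(Species=sp3) = 0.055 + 0.074 + 0.074 + 0.026 + 0.054 = 0.283.
P(Species=sp5) = 0.086 + 0.095 + 0.007 + 0.078 + 0.035 = 0.301.
P(Species ∈ {sp3, sp5}) = 0.283 + 0.301 = 0.584; P(Habitat=alpine, Species ∈ {sp3, sp5}) = 0.054 + 0.035 = 0.089.
P(Habitat=alpine | Species ∈ {sp3, sp5}) = 0.089/0.584 = 0.152.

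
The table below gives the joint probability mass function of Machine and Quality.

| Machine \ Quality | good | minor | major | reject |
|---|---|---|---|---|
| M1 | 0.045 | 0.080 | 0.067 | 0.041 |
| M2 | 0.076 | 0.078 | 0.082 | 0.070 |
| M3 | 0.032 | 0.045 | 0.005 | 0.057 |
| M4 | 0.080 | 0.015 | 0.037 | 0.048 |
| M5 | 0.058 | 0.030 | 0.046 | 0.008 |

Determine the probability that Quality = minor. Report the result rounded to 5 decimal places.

0.24800

P(Quality=minor) = 0.080 + 0.078 + 0.045 + 0.015 + 0.030 = 0.248.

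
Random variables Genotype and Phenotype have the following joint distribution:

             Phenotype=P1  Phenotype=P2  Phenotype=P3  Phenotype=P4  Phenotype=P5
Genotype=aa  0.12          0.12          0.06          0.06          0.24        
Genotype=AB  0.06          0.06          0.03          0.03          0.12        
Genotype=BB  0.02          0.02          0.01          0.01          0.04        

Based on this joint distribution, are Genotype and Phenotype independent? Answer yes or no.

yes

Every cell satisfies P(Genotype,Phenotype) = P(Genotype)·P(Phenotype). For instance P(Genotype=aa) = 0.60, P(Phenotype=P1) = 0.20, and 0.60×0.20 = 0.12 matches the joint entry. So Genotype and Phenotype are independent.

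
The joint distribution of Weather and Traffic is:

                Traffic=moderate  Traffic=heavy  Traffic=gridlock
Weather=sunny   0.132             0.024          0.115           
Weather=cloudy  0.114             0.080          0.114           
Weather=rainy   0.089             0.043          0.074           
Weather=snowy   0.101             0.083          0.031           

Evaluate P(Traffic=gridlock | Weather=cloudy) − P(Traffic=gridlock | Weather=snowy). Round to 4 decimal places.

0.2259

P(Weather=cloudy) = 0.114 + 0.080 + 0.114 = 0.308; P(Traffic=gridlock | Weather=cloudy) = 0.114/0.308 = 0.37013.
P(Weather=snowy) = 0.101 + 0.083 + 0.031 = 0.215; P(Traffic=gridlock | Weather=snowy) = 0.031/0.215 = 0.14419.
Difference = 0.2259.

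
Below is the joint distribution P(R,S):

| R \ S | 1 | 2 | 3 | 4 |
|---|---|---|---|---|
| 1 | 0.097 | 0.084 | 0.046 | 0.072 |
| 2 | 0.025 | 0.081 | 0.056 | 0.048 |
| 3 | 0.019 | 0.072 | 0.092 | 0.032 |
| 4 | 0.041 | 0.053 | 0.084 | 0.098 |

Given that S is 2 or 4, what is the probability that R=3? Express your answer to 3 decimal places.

P(S=2) = 0.084 + 0.081 + 0.072 + 0.053 = 0.290.
P(S=4) = 0.072 + 0.048 + 0.032 + 0.098 = 0.250.
P(S ∈ {2, 4}) = 0.290 + 0.250 = 0.540; P(R=3, S ∈ {2, 4}) = 0.072 + 0.032 = 0.104.
P(R=3 | S ∈ {2, 4}) = 0.104/0.540 = 0.193.

0.193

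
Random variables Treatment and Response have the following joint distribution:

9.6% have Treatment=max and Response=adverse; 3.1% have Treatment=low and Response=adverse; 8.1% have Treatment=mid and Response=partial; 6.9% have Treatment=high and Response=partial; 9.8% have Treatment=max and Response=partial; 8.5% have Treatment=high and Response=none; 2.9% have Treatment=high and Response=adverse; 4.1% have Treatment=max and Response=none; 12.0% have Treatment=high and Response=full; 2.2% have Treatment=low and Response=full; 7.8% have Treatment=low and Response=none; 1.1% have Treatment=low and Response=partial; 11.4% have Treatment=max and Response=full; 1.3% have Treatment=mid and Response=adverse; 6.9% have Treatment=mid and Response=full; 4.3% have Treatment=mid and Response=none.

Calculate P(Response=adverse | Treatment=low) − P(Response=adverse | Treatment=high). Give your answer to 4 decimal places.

0.1226

P(Treatment=low) = 0.078 + 0.011 + 0.022 + 0.031 = 0.142; P(Response=adverse | Treatment=low) = 0.031/0.142 = 0.21831.
P(Treatment=high) = 0.085 + 0.069 + 0.120 + 0.029 = 0.303; P(Response=adverse | Treatment=high) = 0.029/0.303 = 0.09571.
Difference = 0.1226.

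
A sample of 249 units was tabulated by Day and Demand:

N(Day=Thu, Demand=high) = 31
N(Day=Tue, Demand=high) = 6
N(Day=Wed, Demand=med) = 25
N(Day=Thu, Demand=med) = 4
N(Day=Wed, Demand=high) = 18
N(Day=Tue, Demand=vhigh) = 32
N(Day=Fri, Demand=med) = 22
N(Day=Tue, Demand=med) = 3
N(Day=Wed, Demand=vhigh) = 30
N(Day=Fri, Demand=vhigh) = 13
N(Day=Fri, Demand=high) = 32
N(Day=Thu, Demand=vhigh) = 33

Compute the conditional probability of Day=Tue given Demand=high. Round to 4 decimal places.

0.0690

Total with Demand=high: 6 + 18 + 31 + 32 = 87.
P(Day=Tue | Demand=high) = 6/87 = 0.0690.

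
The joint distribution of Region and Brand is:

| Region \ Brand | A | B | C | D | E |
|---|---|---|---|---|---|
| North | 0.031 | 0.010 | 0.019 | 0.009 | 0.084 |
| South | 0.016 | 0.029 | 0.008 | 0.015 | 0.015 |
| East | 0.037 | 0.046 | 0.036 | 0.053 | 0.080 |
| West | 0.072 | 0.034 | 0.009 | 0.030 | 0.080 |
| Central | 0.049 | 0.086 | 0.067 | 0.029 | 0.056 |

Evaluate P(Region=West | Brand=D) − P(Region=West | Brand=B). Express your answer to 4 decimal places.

P(Brand=D) = 0.009 + 0.015 + 0.053 + 0.030 + 0.029 = 0.136; P(Region=West | Brand=D) = 0.030/0.136 = 0.22059.
P(Brand=B) = 0.010 + 0.029 + 0.046 + 0.034 + 0.086 = 0.205; P(Region=West | Brand=B) = 0.034/0.205 = 0.16585.
Difference = 0.0547.

0.0547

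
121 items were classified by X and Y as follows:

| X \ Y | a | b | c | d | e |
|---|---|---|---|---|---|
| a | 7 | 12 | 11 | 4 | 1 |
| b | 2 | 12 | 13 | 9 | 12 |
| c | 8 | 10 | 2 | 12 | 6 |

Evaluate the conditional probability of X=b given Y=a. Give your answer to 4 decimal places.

Total with Y=a: 7 + 2 + 8 = 17.
P(X=b | Y=a) = 2/17 = 0.1176.

0.1176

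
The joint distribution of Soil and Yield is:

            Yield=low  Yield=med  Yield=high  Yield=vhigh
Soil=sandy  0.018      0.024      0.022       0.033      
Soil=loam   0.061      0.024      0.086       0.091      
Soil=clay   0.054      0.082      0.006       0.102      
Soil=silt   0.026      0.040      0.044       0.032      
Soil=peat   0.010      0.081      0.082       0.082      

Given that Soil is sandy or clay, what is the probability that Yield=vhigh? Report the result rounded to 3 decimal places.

P(Soil=sandy) = 0.018 + 0.024 + 0.022 + 0.033 = 0.097.
P(Soil=clay) = 0.054 + 0.082 + 0.006 + 0.102 = 0.244.
P(Soil ∈ {sandy, clay}) = 0.097 + 0.244 = 0.341; P(Yield=vhigh, Soil ∈ {sandy, clay}) = 0.033 + 0.102 = 0.135.
P(Yield=vhigh | Soil ∈ {sandy, clay}) = 0.135/0.341 = 0.396.

0.396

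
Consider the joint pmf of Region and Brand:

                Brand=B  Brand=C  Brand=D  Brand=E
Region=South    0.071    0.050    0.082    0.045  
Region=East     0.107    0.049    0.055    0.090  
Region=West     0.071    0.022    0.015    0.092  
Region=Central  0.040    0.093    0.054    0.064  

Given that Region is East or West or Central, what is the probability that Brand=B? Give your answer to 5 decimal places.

P(Region=East) = 0.107 + 0.049 + 0.055 + 0.090 = 0.301.
P(Region=West) = 0.071 + 0.022 + 0.015 + 0.092 = 0.200.
P(Region=Central) = 0.040 + 0.093 + 0.054 + 0.064 = 0.251.
P(Region ∈ {East, West, Central}) = 0.301 + 0.200 + 0.251 = 0.752; P(Brand=B, Region ∈ {East, West, Central}) = 0.107 + 0.071 + 0.040 = 0.218.
P(Brand=B | Region ∈ {East, West, Central}) = 0.218/0.752 = 0.28989.

0.28989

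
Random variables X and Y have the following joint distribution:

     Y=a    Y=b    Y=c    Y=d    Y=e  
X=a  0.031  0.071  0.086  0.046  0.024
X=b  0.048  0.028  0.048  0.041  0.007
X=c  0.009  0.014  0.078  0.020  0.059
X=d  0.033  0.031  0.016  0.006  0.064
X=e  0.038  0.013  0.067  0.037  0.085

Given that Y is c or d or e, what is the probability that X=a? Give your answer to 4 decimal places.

P(Y=c) = 0.086 + 0.048 + 0.078 + 0.016 + 0.067 = 0.295.
P(Y=d) = 0.046 + 0.041 + 0.020 + 0.006 + 0.037 = 0.150.
P(Y=e) = 0.024 + 0.007 + 0.059 + 0.064 + 0.085 = 0.239.
P(Y ∈ {c, d, e}) = 0.295 + 0.150 + 0.239 = 0.684; P(X=a, Y ∈ {c, d, e}) = 0.086 + 0.046 + 0.024 = 0.156.
P(X=a | Y ∈ {c, d, e}) = 0.156/0.684 = 0.2281.

0.2281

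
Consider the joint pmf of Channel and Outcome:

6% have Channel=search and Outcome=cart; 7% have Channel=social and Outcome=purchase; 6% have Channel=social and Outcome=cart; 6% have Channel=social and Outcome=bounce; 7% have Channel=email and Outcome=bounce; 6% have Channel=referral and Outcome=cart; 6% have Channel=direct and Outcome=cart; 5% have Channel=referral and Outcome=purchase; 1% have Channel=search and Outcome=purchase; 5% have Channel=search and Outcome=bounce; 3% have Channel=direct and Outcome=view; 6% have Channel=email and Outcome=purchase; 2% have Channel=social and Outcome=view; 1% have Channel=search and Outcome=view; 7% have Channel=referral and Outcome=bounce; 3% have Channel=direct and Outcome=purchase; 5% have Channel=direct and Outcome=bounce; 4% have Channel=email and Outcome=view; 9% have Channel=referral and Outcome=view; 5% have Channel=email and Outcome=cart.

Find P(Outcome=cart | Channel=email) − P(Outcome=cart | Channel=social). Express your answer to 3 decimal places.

P(Channel=email) = 0.07 + 0.04 + 0.05 + 0.06 = 0.22; P(Outcome=cart | Channel=email) = 0.05/0.22 = 0.2273.
P(Channel=social) = 0.06 + 0.02 + 0.06 + 0.07 = 0.21; P(Outcome=cart | Channel=social) = 0.06/0.21 = 0.2857.
Difference = -0.058.

-0.058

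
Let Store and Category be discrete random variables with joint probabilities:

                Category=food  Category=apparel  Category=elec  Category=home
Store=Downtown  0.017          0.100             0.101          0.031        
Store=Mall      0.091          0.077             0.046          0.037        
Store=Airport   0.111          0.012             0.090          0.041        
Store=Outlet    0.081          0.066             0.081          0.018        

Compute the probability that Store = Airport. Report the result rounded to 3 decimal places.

0.254

P(Store=Airport) = 0.111 + 0.012 + 0.090 + 0.041 = 0.254.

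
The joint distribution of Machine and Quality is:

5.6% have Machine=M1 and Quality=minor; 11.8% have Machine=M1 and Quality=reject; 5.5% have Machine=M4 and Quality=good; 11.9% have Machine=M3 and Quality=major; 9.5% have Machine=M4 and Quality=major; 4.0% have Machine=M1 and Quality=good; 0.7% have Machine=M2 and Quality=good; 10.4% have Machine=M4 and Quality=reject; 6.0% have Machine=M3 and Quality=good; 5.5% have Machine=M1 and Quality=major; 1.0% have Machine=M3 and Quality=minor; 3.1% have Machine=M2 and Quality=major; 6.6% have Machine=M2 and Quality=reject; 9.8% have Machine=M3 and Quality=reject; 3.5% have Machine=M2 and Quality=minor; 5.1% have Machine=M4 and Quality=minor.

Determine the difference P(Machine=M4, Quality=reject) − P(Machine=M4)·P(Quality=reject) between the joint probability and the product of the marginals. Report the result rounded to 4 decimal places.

-0.0137

P(Machine=M4) = 0.055 + 0.051 + 0.095 + 0.104 = 0.305.
P(Quality=reject) = 0.118 + 0.066 + 0.098 + 0.104 = 0.386.
P(Machine=M4, Quality=reject) − P(Machine=M4)P(Quality=reject) = 0.104 − 0.305×0.386 = -0.0137.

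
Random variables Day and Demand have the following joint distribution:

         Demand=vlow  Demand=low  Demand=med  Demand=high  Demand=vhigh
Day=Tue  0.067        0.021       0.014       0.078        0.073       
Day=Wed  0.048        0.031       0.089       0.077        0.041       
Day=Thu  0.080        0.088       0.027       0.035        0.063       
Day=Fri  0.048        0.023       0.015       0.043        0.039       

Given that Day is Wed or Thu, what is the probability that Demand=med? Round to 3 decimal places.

0.200

P(Day=Wed) = 0.048 + 0.031 + 0.089 + 0.077 + 0.041 = 0.286.
P(Day=Thu) = 0.080 + 0.088 + 0.027 + 0.035 + 0.063 = 0.293.
P(Day ∈ {Wed, Thu}) = 0.286 + 0.293 = 0.579; P(Demand=med, Day ∈ {Wed, Thu}) = 0.089 + 0.027 = 0.116.
P(Demand=med | Day ∈ {Wed, Thu}) = 0.116/0.579 = 0.200.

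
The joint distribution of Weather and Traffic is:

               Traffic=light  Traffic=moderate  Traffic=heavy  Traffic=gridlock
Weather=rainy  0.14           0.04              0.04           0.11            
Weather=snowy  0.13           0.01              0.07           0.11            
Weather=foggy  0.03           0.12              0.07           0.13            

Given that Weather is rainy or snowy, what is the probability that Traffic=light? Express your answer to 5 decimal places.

0.41538

P(Weather=rainy) = 0.14 + 0.04 + 0.04 + 0.11 = 0.33.
P(Weather=snowy) = 0.13 + 0.01 + 0.07 + 0.11 = 0.32.
P(Weather ∈ {rainy, snowy}) = 0.33 + 0.32 = 0.65; P(Traffic=light, Weather ∈ {rainy, snowy}) = 0.14 + 0.13 = 0.27.
P(Traffic=light | Weather ∈ {rainy, snowy}) = 0.27/0.65 = 0.41538.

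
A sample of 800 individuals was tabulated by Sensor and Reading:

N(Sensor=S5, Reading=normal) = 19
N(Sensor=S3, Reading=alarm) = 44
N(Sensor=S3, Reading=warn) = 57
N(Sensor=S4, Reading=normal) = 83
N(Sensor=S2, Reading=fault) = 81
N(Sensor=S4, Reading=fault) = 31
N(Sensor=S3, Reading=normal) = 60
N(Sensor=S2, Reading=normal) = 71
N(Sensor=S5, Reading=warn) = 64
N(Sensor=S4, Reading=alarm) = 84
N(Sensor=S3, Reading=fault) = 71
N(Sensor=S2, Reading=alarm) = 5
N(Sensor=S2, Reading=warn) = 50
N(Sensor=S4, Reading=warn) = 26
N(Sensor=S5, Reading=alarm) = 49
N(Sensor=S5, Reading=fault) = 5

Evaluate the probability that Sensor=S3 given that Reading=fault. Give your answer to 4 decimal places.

Total with Reading=fault: 81 + 71 + 31 + 5 = 188.
P(Sensor=S3 | Reading=fault) = 71/188 = 0.3777.

0.3777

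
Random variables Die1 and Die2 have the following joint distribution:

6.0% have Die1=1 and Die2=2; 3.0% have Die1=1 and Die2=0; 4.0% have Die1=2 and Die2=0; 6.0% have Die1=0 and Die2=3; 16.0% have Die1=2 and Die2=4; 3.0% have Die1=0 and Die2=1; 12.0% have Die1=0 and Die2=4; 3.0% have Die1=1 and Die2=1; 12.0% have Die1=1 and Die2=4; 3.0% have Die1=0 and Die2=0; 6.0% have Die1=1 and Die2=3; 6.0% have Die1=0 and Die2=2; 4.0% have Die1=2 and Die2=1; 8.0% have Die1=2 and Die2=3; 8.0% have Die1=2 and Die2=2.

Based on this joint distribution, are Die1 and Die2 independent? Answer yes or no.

yes

Every cell satisfies P(Die1,Die2) = P(Die1)·P(Die2). For instance P(Die1=1) = 0.300, P(Die2=4) = 0.400, and 0.300×0.400 = 0.120 matches the joint entry. So Die1 and Die2 are independent.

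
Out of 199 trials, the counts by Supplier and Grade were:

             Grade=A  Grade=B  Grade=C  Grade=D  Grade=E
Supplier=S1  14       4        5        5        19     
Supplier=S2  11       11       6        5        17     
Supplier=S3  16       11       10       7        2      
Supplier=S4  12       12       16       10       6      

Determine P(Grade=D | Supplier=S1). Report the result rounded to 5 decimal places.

0.10638

Total with Supplier=S1: 14 + 4 + 5 + 5 + 19 = 47.
P(Grade=D | Supplier=S1) = 5/47 = 0.10638.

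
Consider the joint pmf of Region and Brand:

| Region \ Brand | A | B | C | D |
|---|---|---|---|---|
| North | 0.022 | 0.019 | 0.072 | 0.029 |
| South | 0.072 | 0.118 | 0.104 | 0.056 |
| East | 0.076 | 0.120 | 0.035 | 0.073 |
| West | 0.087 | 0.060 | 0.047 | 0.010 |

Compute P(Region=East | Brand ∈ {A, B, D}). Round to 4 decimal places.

P(Brand=A) = 0.022 + 0.072 + 0.076 + 0.087 = 0.257.
P(Brand=B) = 0.019 + 0.118 + 0.120 + 0.060 = 0.317.
P(Brand=D) = 0.029 + 0.056 + 0.073 + 0.010 = 0.168.
P(Brand ∈ {A, B, D}) = 0.257 + 0.317 + 0.168 = 0.742; P(Region=East, Brand ∈ {A, B, D}) = 0.076 + 0.120 + 0.073 = 0.269.
P(Region=East | Brand ∈ {A, B, D}) = 0.269/0.742 = 0.3625.

0.3625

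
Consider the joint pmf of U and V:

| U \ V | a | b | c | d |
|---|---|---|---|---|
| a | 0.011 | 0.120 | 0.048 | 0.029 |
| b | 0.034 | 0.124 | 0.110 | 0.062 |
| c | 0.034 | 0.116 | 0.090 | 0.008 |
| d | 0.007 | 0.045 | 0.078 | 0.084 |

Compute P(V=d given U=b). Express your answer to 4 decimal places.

P(U=b) = 0.034 + 0.124 + 0.110 + 0.062 = 0.330.
P(V=d | U=b) = 0.062/0.330 = 0.1879.

0.1879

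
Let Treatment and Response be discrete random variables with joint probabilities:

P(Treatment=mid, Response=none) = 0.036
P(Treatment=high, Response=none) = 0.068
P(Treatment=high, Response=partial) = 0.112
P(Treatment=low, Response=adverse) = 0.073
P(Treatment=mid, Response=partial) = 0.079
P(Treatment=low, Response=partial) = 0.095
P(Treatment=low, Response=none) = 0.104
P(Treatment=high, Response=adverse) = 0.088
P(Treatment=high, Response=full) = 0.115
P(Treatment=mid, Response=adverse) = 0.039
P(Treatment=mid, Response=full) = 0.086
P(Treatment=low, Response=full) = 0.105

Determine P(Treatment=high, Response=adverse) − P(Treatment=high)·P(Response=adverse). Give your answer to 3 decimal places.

0.011

P(Treatment=high) = 0.068 + 0.112 + 0.115 + 0.088 = 0.383.
P(Response=adverse) = 0.073 + 0.039 + 0.088 = 0.200.
P(Treatment=high, Response=adverse) − P(Treatment=high)P(Response=adverse) = 0.088 − 0.383×0.200 = 0.011.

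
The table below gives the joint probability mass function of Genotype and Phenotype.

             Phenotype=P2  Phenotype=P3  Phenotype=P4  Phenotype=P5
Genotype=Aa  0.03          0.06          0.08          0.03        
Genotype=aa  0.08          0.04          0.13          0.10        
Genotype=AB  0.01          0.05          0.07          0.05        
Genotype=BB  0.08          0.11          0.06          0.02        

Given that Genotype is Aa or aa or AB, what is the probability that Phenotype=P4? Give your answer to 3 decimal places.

0.384

P(Genotype=Aa) = 0.03 + 0.06 + 0.08 + 0.03 = 0.20.
P(Genotype=aa) = 0.08 + 0.04 + 0.13 + 0.10 = 0.35.
P(Genotype=AB) = 0.01 + 0.05 + 0.07 + 0.05 = 0.18.
P(Genotype ∈ {Aa, aa, AB}) = 0.20 + 0.35 + 0.18 = 0.73; P(Phenotype=P4, Genotype ∈ {Aa, aa, AB}) = 0.08 + 0.13 + 0.07 = 0.28.
P(Phenotype=P4 | Genotype ∈ {Aa, aa, AB}) = 0.28/0.73 = 0.384.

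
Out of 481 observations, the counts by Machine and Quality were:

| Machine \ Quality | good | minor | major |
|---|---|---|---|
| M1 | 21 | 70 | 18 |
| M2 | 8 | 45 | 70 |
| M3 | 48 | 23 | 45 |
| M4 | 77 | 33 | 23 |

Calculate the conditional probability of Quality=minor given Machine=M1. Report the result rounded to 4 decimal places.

0.6422

Total with Machine=M1: 21 + 70 + 18 = 109.
P(Quality=minor | Machine=M1) = 70/109 = 0.6422.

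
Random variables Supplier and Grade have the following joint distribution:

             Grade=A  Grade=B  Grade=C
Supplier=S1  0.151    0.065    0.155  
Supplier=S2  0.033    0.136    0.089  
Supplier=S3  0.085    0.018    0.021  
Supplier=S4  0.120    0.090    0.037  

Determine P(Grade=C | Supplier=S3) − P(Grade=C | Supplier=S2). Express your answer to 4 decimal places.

P(Supplier=S3) = 0.085 + 0.018 + 0.021 = 0.124; P(Grade=C | Supplier=S3) = 0.021/0.124 = 0.16935.
P(Supplier=S2) = 0.033 + 0.136 + 0.089 = 0.258; P(Grade=C | Supplier=S2) = 0.089/0.258 = 0.34496.
Difference = -0.1756.

-0.1756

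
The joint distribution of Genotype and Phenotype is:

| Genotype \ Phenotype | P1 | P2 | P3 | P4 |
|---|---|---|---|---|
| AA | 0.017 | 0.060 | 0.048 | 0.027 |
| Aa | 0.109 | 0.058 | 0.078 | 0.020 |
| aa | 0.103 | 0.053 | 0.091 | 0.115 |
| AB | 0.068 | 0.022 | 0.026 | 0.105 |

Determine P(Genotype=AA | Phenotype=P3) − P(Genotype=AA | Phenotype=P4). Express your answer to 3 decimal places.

P(Phenotype=P3) = 0.048 + 0.078 + 0.091 + 0.026 = 0.243; P(Genotype=AA | Phenotype=P3) = 0.048/0.243 = 0.1975.
P(Phenotype=P4) = 0.027 + 0.020 + 0.115 + 0.105 = 0.267; P(Genotype=AA | Phenotype=P4) = 0.027/0.267 = 0.1011.
Difference = 0.096.

0.096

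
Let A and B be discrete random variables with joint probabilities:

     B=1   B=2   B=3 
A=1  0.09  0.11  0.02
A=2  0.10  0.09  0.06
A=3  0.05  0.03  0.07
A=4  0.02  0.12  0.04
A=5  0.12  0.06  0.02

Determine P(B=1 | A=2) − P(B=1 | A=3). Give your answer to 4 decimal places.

0.0667

P(A=2) = 0.10 + 0.09 + 0.06 = 0.25; P(B=1 | A=2) = 0.10/0.25 = 0.40000.
P(A=3) = 0.05 + 0.03 + 0.07 = 0.15; P(B=1 | A=3) = 0.05/0.15 = 0.33333.
Difference = 0.0667.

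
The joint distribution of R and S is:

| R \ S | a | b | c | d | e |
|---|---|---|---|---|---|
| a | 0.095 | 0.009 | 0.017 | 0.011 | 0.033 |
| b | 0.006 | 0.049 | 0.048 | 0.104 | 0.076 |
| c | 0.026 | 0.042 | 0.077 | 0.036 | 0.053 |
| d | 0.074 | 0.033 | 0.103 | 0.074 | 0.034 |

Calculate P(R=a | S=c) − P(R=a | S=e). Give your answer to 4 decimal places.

-0.0990

P(S=c) = 0.017 + 0.048 + 0.077 + 0.103 = 0.245; P(R=a | S=c) = 0.017/0.245 = 0.06939.
P(S=e) = 0.033 + 0.076 + 0.053 + 0.034 = 0.196; P(R=a | S=e) = 0.033/0.196 = 0.16837.
Difference = -0.0990.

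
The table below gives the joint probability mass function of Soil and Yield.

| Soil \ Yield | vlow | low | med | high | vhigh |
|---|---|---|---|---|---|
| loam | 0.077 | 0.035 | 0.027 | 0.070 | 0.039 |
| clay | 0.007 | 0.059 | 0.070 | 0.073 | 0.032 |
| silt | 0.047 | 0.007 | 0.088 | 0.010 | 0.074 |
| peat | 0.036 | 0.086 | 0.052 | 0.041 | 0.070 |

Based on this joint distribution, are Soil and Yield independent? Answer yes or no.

no

P(Soil=loam) = 0.248 and P(Yield=vlow) = 0.167, so their product is 0.04142, but P(Soil=loam, Yield=vlow) = 0.077. Since these differ, Soil and Yield are not independent.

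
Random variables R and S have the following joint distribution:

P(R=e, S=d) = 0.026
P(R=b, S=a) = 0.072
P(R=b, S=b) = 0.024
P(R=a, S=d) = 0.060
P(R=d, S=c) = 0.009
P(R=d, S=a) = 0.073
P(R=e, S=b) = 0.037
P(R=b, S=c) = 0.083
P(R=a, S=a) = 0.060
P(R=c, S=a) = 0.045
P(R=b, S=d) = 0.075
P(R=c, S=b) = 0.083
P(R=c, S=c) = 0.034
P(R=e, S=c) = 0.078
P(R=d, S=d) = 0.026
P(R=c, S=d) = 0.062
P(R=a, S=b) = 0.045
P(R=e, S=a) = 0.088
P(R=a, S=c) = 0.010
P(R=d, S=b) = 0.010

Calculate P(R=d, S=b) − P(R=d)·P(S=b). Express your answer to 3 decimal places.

-0.013

P(R=d) = 0.073 + 0.010 + 0.009 + 0.026 = 0.118.
P(S=b) = 0.045 + 0.024 + 0.083 + 0.010 + 0.037 = 0.199.
P(R=d, S=b) − P(R=d)P(S=b) = 0.010 − 0.118×0.199 = -0.013.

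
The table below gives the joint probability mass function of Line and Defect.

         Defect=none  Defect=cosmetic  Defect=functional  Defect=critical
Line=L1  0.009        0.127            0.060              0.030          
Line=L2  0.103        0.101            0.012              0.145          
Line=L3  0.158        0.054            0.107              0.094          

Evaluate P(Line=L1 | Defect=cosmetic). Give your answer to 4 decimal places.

0.4504

P(Defect=cosmetic) = 0.127 + 0.101 + 0.054 = 0.282.
P(Line=L1 | Defect=cosmetic) = 0.127/0.282 = 0.4504.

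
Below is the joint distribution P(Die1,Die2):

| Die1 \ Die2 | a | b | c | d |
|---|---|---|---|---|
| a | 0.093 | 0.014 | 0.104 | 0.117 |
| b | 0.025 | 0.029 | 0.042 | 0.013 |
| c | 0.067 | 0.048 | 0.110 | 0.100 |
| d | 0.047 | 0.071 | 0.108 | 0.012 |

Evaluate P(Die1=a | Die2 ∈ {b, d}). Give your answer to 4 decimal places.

0.3243

P(Die2=b) = 0.014 + 0.029 + 0.048 + 0.071 = 0.162.
P(Die2=d) = 0.117 + 0.013 + 0.100 + 0.012 = 0.242.
P(Die2 ∈ {b, d}) = 0.162 + 0.242 = 0.404; P(Die1=a, Die2 ∈ {b, d}) = 0.014 + 0.117 = 0.131.
P(Die1=a | Die2 ∈ {b, d}) = 0.131/0.404 = 0.3243.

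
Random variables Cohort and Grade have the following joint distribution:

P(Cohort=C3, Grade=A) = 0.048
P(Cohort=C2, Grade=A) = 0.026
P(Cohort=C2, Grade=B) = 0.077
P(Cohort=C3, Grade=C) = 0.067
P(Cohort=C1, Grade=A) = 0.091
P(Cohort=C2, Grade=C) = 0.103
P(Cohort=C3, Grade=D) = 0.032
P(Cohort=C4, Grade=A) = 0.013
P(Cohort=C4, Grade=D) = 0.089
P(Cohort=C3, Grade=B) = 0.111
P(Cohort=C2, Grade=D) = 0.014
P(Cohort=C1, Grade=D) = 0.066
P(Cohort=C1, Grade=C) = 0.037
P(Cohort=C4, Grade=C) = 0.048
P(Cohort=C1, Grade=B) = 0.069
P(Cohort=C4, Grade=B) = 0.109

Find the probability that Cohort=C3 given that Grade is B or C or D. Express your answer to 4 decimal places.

0.2555

P(Grade=B) = 0.069 + 0.077 + 0.111 + 0.109 = 0.366.
P(Grade=C) = 0.037 + 0.103 + 0.067 + 0.048 = 0.255.
P(Grade=D) = 0.066 + 0.014 + 0.032 + 0.089 = 0.201.
P(Grade ∈ {B, C, D}) = 0.366 + 0.255 + 0.201 = 0.822; P(Cohort=C3, Grade ∈ {B, C, D}) = 0.111 + 0.067 + 0.032 = 0.210.
P(Cohort=C3 | Grade ∈ {B, C, D}) = 0.210/0.822 = 0.2555.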